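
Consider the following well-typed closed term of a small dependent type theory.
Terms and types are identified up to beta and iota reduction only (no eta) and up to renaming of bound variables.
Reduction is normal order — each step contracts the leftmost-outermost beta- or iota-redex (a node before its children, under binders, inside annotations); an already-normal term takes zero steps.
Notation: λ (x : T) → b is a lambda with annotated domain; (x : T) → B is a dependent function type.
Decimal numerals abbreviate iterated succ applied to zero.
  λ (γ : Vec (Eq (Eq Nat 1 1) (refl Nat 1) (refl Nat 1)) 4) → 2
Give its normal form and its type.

resulting normal form:
  λ (γ : Vec (Eq (Eq Nat 1 1) (refl Nat 1) (refl Nat 1)) 4) → 2
type:
  (γ : Vec (Eq (Eq Nat 1 1) (refl Nat 1) (refl Nat 1)) 4) → Nat
observation: no redex remains anywhere in the term; it is its own normal form.


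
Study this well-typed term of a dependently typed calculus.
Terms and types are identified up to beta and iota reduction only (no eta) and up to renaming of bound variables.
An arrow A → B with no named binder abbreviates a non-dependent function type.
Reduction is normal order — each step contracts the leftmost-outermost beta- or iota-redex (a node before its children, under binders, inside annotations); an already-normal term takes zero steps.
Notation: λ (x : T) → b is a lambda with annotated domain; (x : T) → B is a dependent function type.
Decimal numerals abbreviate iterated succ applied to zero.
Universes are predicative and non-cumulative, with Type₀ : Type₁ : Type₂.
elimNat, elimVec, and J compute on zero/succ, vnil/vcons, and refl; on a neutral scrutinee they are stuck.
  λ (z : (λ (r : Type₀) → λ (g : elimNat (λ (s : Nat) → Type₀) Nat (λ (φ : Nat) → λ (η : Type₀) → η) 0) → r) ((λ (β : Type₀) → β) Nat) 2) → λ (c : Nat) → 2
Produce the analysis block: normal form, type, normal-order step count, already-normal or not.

normal form:
  λ (z : Nat) → λ (r : Nat) → 2
inferred type:
  Nat → Nat → Nat
normal-order step count: 3
started in normal form: no
first contracted redex: a beta-redex


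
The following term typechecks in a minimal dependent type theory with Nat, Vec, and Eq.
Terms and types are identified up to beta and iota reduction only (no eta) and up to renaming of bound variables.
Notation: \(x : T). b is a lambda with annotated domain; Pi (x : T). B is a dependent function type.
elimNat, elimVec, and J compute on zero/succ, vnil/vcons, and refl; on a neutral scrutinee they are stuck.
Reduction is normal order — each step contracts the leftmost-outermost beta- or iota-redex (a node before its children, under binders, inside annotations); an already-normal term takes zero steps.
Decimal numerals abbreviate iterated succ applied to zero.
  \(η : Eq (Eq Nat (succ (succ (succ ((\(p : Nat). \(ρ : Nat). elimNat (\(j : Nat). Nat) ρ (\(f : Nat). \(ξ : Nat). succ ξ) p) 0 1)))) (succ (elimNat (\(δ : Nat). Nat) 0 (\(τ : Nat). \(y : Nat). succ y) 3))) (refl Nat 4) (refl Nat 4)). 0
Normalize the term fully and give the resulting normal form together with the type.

reduced normal form:
  \(η : Eq (Eq Nat 4 4) (refl Nat 4) (refl Nat 4)). 0
inferred type:
  Pi (η : Eq (Eq Nat 4 4) (refl Nat 4) (refl Nat 4)). Nat
observation: normalization takes exactly 13 steps under the normal-order strategy.


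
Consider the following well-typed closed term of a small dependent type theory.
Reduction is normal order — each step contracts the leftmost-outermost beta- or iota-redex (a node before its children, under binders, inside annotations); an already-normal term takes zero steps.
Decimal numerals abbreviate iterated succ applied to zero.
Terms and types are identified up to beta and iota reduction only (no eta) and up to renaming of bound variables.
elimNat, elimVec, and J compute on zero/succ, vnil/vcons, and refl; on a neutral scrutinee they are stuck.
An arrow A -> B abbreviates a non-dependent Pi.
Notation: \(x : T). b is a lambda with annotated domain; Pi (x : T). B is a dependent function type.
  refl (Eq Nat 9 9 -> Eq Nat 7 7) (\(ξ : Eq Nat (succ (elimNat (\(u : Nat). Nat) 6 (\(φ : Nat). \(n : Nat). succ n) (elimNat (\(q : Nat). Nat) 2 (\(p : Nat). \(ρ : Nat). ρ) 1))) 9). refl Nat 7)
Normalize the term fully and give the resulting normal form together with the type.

resulting normal form:
  refl (Eq Nat 9 9 -> Eq Nat 7 7) (\(ξ : Eq Nat 9 9). refl Nat 7)
inferred type:
  Eq (Eq Nat 9 9 -> Eq Nat 7 7) (\(ξ : Eq Nat 9 9). refl Nat 7) (\(u : Eq Nat 9 9). refl Nat 7)
observation: the leftmost-outermost redex is an elimNat iota-redex, and normalization takes 11 steps.


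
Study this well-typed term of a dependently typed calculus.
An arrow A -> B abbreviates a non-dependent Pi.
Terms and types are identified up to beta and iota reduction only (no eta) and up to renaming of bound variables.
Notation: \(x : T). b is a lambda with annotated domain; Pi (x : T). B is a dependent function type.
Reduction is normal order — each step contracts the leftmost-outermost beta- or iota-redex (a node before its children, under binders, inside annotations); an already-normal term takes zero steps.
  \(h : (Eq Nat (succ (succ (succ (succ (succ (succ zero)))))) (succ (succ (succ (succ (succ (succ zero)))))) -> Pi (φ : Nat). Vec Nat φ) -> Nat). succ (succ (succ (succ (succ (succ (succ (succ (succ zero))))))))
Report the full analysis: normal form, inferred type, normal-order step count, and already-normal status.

resulting normal form:
  \(h : (Eq Nat (succ (succ (succ (succ (succ (succ zero)))))) (succ (succ (succ (succ (succ (succ zero)))))) -> Pi (φ : Nat). Vec Nat φ) -> Nat). succ (succ (succ (succ (succ (succ (succ (succ (succ zero))))))))
the term's type:
  ((Eq Nat (succ (succ (succ (succ (succ (succ zero)))))) (succ (succ (succ (succ (succ (succ zero)))))) -> Pi (h : Nat). Vec Nat h) -> Nat) -> Nat
normal-order step count: 0
term was already normal: yes


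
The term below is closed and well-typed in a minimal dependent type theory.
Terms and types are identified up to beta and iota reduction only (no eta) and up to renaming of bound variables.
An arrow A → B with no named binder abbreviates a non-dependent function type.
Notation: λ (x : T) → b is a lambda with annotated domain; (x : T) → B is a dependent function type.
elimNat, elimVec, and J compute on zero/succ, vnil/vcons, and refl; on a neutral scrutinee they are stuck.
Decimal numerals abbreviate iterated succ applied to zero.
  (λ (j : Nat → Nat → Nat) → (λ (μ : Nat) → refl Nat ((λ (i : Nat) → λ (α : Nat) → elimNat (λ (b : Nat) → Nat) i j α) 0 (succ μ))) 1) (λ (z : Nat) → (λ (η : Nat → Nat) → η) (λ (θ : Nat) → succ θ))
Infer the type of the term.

inferred type:
  Eq Nat 2 2


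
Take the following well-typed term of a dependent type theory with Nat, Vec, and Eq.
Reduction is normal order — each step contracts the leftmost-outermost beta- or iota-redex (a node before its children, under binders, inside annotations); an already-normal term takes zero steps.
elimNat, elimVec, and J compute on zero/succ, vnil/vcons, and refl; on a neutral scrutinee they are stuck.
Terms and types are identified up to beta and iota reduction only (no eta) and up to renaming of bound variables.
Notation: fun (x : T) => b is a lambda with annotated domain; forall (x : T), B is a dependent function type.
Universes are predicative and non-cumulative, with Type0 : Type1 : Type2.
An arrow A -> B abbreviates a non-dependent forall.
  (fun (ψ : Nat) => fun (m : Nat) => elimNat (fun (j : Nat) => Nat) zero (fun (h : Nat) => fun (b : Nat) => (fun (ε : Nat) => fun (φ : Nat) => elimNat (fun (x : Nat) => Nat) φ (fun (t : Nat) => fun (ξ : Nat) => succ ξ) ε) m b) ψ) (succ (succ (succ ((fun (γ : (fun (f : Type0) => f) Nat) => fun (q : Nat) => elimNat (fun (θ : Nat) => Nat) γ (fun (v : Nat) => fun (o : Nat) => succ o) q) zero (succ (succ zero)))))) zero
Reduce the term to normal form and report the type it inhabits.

reduced normal form:
  zero
type:
  Nat
observation: 39 normal-order steps separate the term from its normal form.


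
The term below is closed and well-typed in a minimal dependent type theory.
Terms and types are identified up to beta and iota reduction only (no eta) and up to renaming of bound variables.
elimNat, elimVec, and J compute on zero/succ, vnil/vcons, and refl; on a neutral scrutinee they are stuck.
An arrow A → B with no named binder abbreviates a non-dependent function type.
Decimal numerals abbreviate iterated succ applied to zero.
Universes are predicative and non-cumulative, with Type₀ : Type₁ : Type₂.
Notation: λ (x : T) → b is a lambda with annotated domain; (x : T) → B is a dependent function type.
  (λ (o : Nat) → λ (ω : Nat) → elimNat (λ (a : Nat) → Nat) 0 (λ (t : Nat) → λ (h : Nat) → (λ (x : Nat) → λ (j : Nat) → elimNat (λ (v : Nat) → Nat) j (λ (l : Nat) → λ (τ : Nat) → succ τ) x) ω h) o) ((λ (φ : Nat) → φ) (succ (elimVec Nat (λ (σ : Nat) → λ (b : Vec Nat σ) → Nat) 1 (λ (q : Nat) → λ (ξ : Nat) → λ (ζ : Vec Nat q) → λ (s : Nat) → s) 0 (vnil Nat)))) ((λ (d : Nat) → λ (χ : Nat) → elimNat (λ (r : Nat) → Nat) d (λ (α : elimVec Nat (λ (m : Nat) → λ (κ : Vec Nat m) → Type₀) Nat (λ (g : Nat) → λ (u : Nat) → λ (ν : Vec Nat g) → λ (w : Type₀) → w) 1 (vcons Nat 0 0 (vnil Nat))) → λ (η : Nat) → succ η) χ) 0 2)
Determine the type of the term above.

the term's type:
  Nat


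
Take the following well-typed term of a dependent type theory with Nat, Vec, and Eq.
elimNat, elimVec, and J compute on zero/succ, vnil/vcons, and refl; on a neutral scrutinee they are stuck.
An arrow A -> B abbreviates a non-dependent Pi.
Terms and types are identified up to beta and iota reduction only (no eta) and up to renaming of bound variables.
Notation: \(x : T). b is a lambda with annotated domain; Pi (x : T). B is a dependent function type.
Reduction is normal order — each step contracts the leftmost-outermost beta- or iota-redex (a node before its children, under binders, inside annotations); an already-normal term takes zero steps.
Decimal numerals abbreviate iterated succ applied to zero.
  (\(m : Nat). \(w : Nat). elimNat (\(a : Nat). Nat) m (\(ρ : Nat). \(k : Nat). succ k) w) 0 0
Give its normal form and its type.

normal form:
  0
the term's type:
  Nat


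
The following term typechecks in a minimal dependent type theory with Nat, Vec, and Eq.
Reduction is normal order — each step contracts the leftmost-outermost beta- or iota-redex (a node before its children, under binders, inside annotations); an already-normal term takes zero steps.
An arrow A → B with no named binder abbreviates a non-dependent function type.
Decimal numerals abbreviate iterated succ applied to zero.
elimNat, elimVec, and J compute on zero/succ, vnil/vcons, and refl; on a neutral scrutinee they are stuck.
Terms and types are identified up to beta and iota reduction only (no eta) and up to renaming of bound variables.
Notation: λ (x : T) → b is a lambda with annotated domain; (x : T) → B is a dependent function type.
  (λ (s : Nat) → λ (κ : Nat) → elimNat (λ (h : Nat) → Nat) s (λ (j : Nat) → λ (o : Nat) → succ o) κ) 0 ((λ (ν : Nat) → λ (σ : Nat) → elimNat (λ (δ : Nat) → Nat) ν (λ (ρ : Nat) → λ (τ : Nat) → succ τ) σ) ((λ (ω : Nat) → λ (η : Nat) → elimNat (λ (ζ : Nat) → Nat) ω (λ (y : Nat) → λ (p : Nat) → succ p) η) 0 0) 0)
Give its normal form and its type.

normal form:
  0
the term's type:
  Nat


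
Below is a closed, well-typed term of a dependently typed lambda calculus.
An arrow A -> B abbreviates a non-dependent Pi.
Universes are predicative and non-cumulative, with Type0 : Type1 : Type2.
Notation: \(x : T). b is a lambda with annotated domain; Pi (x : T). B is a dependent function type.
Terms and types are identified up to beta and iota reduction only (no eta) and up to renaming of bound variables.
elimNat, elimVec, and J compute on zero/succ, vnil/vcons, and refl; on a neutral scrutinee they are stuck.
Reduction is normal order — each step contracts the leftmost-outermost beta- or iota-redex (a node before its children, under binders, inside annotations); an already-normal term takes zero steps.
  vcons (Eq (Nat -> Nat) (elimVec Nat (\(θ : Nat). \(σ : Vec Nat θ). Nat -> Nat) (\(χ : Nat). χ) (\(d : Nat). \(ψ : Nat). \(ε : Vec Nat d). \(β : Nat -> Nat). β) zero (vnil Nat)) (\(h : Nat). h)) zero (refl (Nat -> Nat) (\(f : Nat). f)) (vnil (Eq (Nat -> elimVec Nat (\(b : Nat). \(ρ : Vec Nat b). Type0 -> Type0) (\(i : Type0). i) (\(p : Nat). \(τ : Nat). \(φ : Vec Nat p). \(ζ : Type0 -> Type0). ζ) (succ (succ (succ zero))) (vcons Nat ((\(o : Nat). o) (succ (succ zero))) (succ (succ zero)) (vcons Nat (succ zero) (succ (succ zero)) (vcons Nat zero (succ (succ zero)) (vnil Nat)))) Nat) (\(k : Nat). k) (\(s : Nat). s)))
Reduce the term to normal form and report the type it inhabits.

reduced normal form:
  vcons (Eq (Nat -> Nat) (\(θ : Nat). θ) (\(σ : Nat). σ)) zero (refl (Nat -> Nat) (\(χ : Nat). χ)) (vnil (Eq (Nat -> Nat) (\(d : Nat). d) (\(ψ : Nat). ψ)))
type:
  Vec (Eq (Nat -> Nat) (\(θ : Nat). θ) (\(σ : Nat). σ)) (succ zero)
observation: 18 normal-order steps normalize the term, beginning with an elimVec iota-redex.


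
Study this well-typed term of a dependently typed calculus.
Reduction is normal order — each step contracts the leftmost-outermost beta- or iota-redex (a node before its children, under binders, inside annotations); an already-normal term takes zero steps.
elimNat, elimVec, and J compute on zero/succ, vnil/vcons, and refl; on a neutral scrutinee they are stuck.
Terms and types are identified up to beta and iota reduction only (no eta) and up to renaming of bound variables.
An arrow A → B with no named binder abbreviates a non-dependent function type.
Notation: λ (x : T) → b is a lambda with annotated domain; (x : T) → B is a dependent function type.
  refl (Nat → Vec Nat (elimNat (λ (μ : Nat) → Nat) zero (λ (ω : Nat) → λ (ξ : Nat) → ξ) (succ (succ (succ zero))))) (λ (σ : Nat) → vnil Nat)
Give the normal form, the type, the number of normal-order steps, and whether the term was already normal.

reduced normal form:
  refl (Nat → Vec Nat zero) (λ (μ : Nat) → vnil Nat)
type:
  Eq (Nat → Vec Nat zero) (λ (μ : Nat) → vnil Nat) (λ (ω : Nat) → vnil Nat)
normal-order step count: 10
started in normal form: no
first redex: an elimNat iota-redex


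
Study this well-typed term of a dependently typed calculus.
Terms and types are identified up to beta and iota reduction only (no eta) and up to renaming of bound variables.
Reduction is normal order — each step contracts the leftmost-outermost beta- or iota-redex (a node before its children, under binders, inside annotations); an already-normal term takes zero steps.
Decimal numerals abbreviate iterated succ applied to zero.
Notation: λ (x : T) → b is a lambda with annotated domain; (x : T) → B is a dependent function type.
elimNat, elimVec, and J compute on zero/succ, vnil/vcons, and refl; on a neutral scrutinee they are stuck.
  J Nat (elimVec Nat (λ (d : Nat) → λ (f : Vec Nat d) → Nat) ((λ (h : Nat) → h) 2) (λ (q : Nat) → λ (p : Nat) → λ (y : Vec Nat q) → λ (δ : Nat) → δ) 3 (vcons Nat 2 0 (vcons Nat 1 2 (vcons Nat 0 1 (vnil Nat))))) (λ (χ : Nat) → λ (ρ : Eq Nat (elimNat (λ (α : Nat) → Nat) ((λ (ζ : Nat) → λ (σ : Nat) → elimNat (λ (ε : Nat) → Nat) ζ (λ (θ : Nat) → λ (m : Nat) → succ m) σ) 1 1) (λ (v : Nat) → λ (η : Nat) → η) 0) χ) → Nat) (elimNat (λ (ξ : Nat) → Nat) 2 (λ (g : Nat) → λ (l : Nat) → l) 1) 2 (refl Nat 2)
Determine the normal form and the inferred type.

resulting normal form:
  2
the term's type:
  Nat


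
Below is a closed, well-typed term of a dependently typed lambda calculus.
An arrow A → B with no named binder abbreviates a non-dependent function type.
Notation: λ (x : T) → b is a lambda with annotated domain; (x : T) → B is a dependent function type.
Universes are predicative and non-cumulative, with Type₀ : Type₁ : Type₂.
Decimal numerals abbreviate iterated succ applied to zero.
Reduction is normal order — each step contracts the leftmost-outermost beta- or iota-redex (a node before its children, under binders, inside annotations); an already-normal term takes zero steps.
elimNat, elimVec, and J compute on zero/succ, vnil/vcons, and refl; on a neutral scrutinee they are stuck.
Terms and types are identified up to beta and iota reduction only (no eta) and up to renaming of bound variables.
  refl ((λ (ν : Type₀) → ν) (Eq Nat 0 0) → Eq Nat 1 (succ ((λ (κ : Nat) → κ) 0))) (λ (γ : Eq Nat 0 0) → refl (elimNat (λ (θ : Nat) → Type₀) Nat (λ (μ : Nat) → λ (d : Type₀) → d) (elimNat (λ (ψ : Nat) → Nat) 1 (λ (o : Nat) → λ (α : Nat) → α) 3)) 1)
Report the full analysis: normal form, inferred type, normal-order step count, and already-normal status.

resulting normal form:
  refl (Eq Nat 0 0 → Eq Nat 1 1) (λ (ν : Eq Nat 0 0) → refl Nat 1)
the term's type:
  Eq (Eq Nat 0 0 → Eq Nat 1 1) (λ (ν : Eq Nat 0 0) → refl Nat 1) (λ (κ : Eq Nat 0 0) → refl Nat 1)
normal-order step count: 16
started in normal form: no
first redex: a beta-redex


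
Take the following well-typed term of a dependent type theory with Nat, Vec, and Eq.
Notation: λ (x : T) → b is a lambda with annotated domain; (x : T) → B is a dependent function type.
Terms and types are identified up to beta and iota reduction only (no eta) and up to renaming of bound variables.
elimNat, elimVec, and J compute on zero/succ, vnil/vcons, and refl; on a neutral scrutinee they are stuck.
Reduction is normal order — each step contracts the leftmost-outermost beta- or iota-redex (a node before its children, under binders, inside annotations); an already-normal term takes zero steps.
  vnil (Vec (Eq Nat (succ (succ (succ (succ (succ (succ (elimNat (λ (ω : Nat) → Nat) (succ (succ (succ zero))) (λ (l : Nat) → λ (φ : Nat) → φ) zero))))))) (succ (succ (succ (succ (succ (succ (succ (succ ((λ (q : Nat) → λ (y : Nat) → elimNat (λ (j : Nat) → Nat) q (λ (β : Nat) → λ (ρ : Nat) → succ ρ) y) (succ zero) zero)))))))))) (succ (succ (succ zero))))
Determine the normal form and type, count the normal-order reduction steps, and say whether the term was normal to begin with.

normal form:
  vnil (Vec (Eq Nat (succ (succ (succ (succ (succ (succ (succ (succ (succ zero))))))))) (succ (succ (succ (succ (succ (succ (succ (succ (succ zero)))))))))) (succ (succ (succ zero))))
inferred type:
  Vec (Vec (Eq Nat (succ (succ (succ (succ (succ (succ (succ (succ (succ zero))))))))) (succ (succ (succ (succ (succ (succ (succ (succ (succ zero)))))))))) (succ (succ (succ zero)))) zero
reduction steps (normal order): 4
term was already normal: no
first contracted redex: an elimNat iota-redex


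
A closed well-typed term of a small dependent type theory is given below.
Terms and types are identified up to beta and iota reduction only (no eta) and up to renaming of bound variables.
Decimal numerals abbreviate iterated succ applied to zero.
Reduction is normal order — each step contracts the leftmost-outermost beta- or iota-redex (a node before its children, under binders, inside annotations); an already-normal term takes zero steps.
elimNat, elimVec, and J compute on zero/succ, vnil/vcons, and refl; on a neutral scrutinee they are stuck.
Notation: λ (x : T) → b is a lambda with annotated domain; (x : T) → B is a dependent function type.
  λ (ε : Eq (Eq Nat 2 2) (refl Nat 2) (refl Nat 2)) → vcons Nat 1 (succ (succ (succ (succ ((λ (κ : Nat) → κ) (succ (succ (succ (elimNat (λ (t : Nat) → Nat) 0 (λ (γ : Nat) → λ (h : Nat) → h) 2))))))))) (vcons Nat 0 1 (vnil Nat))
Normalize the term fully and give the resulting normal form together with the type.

resulting normal form:
  λ (ε : Eq (Eq Nat 2 2) (refl Nat 2) (refl Nat 2)) → vcons Nat 1 7 (vcons Nat 0 1 (vnil Nat))
the term's type:
  (ε : Eq (Eq Nat 2 2) (refl Nat 2) (refl Nat 2)) → Vec Nat 2
observation: contracting a beta-redex first, the term normalizes in 8 steps.


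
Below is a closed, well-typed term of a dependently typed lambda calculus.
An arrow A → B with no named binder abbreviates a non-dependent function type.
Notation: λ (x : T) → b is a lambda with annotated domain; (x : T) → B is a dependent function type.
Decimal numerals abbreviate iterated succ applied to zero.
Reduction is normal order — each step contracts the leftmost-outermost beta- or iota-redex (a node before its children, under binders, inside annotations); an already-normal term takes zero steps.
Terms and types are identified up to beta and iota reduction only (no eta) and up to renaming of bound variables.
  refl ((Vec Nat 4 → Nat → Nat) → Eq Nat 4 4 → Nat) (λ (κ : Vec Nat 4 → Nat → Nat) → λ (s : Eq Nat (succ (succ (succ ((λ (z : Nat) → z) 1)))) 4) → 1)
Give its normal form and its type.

normal form:
  refl ((Vec Nat 4 → Nat → Nat) → Eq Nat 4 4 → Nat) (λ (κ : Vec Nat 4 → Nat → Nat) → λ (s : Eq Nat 4 4) → 1)
type:
  Eq ((Vec Nat 4 → Nat → Nat) → Eq Nat 4 4 → Nat) (λ (κ : Vec Nat 4 → Nat → Nat) → λ (s : Eq Nat 4 4) → 1) (λ (z : Vec Nat 4 → Nat → Nat) → λ (u : Eq Nat 4 4) → 1)


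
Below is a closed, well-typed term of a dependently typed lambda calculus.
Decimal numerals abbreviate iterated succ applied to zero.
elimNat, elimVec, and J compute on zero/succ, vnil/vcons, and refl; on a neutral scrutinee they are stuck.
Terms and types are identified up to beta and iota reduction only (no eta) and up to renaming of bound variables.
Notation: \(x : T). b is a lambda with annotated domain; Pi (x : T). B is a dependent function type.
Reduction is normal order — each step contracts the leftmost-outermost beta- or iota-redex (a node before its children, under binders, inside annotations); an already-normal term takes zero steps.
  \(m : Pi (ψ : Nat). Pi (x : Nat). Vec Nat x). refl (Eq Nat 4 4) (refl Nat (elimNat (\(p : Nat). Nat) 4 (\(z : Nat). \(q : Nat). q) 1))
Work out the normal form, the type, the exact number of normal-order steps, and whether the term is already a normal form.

normal form:
  \(m : Pi (ψ : Nat). Pi (x : Nat). Vec Nat x). refl (Eq Nat 4 4) (refl Nat 4)
the term's type:
  Pi (m : Pi (ψ : Nat). Pi (x : Nat). Vec Nat x). Eq (Eq Nat 4 4) (refl Nat 4) (refl Nat 4)
reduction steps (normal order): 4
started in normal form: no
first contracted redex: an elimNat iota-redex


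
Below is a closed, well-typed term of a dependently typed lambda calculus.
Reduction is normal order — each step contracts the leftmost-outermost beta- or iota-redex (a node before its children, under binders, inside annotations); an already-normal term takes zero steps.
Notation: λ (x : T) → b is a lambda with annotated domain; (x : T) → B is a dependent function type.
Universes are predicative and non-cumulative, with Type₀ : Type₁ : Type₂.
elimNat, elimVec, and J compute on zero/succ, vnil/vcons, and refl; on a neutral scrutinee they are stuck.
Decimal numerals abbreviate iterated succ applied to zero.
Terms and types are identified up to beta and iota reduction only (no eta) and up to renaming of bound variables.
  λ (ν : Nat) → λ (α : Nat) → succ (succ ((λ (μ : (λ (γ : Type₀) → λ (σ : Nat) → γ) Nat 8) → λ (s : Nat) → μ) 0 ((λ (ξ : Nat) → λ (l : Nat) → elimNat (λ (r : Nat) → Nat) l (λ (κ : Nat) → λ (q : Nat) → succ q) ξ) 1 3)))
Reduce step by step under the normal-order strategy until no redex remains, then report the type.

normal-order reduction sequence:
  λ (ν : Nat) → λ (α : Nat) → succ (succ ((λ (μ : (λ (γ : Type₀) → λ (σ : Nat) → γ) Nat 8) → λ (s : Nat) → μ) 0 ((λ (ξ : Nat) → λ (l : Nat) → elimNat (λ (r : Nat) → Nat) l (λ (κ : Nat) → λ (q : Nat) → succ q) ξ) 1 3)))
  ~> λ (ν : Nat) → λ (α : Nat) → succ (succ ((λ (μ : Nat) → 0) ((λ (γ : Nat) → λ (σ : Nat) → elimNat (λ (s : Nat) → Nat) σ (λ (ξ : Nat) → λ (l : Nat) → succ l) γ) 1 3)))
  ~> λ (ν : Nat) → λ (α : Nat) → 2
the term's type:
  (ν : Nat) → (α : Nat) → Nat


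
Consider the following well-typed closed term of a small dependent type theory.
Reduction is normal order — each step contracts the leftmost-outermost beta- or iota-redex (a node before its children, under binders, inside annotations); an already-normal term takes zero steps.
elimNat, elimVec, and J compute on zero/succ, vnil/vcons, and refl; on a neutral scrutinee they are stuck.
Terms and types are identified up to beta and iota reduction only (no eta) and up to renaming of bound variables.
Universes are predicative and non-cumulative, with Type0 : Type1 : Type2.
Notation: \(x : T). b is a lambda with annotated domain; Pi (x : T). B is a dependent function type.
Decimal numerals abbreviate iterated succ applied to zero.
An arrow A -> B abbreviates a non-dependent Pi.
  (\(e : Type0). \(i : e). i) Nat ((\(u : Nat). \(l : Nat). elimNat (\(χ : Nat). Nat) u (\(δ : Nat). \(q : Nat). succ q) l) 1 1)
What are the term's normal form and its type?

normal form:
  2
inferred type:
  Nat


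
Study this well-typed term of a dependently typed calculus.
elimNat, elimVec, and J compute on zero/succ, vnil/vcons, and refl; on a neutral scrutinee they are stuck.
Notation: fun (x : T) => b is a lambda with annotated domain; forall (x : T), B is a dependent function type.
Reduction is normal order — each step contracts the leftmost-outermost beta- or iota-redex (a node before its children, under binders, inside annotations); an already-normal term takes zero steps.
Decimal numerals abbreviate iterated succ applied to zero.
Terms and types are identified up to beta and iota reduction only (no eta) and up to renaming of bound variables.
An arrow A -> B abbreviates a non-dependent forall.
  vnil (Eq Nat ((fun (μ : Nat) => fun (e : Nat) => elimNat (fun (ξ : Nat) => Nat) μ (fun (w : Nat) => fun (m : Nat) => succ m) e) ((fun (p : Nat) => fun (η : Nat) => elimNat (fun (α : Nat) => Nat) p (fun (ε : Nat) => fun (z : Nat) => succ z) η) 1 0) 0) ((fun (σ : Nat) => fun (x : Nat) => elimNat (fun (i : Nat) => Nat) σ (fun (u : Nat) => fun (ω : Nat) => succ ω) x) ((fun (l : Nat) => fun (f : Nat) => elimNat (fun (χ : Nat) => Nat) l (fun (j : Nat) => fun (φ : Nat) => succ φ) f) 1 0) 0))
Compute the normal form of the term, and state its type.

reduced normal form:
  vnil (Eq Nat 1 1)
the term's type:
  Vec (Eq Nat 1 1) 0
observation: the term reaches its normal form after 12 normal-order steps.


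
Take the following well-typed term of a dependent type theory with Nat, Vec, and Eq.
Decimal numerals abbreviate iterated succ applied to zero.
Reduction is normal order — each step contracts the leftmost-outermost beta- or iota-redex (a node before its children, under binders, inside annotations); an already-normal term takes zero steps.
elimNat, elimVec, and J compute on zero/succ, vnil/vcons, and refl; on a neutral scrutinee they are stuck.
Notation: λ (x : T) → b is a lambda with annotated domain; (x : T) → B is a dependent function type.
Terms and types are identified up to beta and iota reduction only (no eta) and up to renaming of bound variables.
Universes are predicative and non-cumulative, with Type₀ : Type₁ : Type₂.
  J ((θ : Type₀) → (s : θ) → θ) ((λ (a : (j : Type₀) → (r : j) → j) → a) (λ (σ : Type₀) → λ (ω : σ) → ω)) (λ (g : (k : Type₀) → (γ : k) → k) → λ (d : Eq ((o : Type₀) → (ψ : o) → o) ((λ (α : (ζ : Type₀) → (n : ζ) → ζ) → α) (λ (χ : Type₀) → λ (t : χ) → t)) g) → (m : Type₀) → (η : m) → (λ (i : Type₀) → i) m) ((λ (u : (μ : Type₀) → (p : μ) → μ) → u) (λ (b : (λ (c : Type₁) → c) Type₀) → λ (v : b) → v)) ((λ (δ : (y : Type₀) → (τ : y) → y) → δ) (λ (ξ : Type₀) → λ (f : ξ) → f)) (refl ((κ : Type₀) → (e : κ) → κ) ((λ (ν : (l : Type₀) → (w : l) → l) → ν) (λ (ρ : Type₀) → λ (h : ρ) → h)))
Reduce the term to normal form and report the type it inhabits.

resulting normal form:
  λ (θ : Type₀) → λ (s : θ) → s
the term's type:
  (θ : Type₀) → (s : θ) → θ
observation: normalization takes exactly 3 steps under the normal-order strategy.


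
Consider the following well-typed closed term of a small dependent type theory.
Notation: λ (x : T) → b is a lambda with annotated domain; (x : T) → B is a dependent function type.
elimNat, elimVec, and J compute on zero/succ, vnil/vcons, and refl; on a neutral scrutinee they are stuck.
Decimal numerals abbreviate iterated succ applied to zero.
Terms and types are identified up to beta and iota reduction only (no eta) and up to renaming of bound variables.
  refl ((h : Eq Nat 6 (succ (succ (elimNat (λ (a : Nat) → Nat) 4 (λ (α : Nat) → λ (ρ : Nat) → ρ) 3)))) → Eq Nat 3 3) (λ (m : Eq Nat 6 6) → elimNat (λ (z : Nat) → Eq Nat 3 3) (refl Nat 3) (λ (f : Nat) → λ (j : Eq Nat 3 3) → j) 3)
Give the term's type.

inferred type:
  Eq ((h : Eq Nat 6 6) → Eq Nat 3 3) (λ (a : Eq Nat 6 6) → refl Nat 3) (λ (α : Eq Nat 6 6) → refl Nat 3)


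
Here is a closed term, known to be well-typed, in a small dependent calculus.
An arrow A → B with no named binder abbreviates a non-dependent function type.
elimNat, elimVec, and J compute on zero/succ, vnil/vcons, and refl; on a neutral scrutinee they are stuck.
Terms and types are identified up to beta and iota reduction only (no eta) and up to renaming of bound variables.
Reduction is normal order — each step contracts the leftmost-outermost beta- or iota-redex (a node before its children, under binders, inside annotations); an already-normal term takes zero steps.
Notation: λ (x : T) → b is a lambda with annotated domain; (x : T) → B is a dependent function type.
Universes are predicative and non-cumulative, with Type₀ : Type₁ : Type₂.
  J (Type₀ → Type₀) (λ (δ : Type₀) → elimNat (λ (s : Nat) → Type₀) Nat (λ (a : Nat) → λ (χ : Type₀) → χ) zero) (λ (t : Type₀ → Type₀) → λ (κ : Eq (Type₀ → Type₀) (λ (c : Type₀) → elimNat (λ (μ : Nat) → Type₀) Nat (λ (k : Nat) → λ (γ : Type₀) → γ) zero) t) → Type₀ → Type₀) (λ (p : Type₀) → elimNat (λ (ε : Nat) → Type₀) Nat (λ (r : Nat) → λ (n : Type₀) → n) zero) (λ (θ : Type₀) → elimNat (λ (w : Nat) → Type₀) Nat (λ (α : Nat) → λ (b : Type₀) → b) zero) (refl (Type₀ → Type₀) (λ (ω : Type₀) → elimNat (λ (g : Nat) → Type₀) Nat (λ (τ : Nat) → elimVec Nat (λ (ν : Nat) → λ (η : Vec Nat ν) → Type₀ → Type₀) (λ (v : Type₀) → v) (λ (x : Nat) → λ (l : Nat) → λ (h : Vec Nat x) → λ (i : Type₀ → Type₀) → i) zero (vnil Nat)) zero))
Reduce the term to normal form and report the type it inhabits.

normal form:
  λ (δ : Type₀) → Nat
inferred type:
  Type₀ → Type₀
observation: the leftmost-outermost redex is a J iota-redex, and normalization takes 2 steps.


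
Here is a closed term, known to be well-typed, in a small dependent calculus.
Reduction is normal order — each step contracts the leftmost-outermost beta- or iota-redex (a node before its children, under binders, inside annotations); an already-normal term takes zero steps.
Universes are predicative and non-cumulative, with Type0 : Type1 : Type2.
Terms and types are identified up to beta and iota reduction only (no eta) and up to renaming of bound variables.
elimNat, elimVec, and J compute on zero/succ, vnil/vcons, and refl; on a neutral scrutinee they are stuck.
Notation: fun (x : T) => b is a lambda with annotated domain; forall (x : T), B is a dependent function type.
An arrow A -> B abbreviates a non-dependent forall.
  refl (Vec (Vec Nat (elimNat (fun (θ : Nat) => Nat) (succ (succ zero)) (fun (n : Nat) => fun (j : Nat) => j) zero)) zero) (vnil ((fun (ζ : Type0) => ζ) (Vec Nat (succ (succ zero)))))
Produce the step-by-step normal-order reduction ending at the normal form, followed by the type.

reduction (normal order):
  refl (Vec (Vec Nat (elimNat (fun (θ : Nat) => Nat) (succ (succ zero)) (fun (n : Nat) => fun (j : Nat) => j) zero)) zero) (vnil ((fun (ζ : Type0) => ζ) (Vec Nat (succ (succ zero)))))
  ~> refl (Vec (Vec Nat (succ (succ zero))) zero) (vnil ((fun (θ : Type0) => θ) (Vec Nat (succ (succ zero)))))
  ~> refl (Vec (Vec Nat (succ (succ zero))) zero) (vnil (Vec Nat (succ (succ zero))))
type:
  Eq (Vec (Vec Nat (succ (succ zero))) zero) (vnil (Vec Nat (succ (succ zero)))) (vnil (Vec Nat (succ (succ zero))))


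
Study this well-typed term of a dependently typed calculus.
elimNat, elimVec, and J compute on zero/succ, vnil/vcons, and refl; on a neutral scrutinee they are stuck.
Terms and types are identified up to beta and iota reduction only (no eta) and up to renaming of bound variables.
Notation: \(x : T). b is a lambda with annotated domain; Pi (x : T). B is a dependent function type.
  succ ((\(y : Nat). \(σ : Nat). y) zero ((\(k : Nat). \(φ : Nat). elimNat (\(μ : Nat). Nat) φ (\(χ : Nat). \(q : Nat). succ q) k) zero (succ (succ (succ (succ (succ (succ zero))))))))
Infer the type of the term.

type:
  Nat


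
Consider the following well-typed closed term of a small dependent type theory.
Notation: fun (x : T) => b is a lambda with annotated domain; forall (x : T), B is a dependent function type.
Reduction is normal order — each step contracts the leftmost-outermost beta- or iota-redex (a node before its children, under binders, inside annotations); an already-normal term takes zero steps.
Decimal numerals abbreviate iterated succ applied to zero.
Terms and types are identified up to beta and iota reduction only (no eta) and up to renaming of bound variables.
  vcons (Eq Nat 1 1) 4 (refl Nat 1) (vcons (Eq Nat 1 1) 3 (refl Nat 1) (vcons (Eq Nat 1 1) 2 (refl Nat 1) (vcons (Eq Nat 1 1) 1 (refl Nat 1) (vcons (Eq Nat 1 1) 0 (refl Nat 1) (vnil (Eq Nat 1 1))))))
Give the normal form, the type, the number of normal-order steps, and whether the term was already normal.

resulting normal form:
  vcons (Eq Nat 1 1) 4 (refl Nat 1) (vcons (Eq Nat 1 1) 3 (refl Nat 1) (vcons (Eq Nat 1 1) 2 (refl Nat 1) (vcons (Eq Nat 1 1) 1 (refl Nat 1) (vcons (Eq Nat 1 1) 0 (refl Nat 1) (vnil (Eq Nat 1 1))))))
inferred type:
  Vec (Eq Nat 1 1) 5
normal-order step count: 0
already normal: yes


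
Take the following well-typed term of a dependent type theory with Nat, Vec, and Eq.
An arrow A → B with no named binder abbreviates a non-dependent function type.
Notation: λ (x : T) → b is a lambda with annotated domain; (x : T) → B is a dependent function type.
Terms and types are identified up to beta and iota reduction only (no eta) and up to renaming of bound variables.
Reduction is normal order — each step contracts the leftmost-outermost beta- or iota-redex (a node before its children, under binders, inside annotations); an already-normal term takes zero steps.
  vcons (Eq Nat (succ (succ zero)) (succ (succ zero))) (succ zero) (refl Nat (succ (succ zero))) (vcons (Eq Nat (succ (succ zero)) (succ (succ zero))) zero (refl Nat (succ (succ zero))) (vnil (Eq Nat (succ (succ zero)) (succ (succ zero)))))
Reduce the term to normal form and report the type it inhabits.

reduced normal form:
  vcons (Eq Nat (succ (succ zero)) (succ (succ zero))) (succ zero) (refl Nat (succ (succ zero))) (vcons (Eq Nat (succ (succ zero)) (succ (succ zero))) zero (refl Nat (succ (succ zero))) (vnil (Eq Nat (succ (succ zero)) (succ (succ zero)))))
the term's type:
  Vec (Eq Nat (succ (succ zero)) (succ (succ zero))) (succ (succ zero))
observation: the term is already in normal form.


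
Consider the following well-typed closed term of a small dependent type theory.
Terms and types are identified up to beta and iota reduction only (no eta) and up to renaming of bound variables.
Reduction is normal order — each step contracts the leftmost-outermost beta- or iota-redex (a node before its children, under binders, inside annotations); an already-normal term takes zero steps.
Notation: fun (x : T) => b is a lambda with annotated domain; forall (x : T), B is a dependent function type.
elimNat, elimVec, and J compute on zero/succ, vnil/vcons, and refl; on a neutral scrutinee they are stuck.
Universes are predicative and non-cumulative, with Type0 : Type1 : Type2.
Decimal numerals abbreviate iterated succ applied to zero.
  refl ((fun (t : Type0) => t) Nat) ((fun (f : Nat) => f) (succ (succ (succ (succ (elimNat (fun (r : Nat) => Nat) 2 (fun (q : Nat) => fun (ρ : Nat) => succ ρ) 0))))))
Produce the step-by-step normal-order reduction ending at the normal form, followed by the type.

reduction (normal order):
  refl ((fun (t : Type0) => t) Nat) ((fun (f : Nat) => f) (succ (succ (succ (succ (elimNat (fun (r : Nat) => Nat) 2 (fun (q : Nat) => fun (ρ : Nat) => succ ρ) 0))))))
  ~> refl Nat ((fun (t : Nat) => t) (succ (succ (succ (succ (elimNat (fun (f : Nat) => Nat) 2 (fun (r : Nat) => fun (q : Nat) => succ q) 0))))))
  ~> refl Nat (succ (succ (succ (succ (elimNat (fun (t : Nat) => Nat) 2 (fun (f : Nat) => fun (r : Nat) => succ r) 0)))))
  ~> refl Nat 6
type:
  Eq Nat 6 6


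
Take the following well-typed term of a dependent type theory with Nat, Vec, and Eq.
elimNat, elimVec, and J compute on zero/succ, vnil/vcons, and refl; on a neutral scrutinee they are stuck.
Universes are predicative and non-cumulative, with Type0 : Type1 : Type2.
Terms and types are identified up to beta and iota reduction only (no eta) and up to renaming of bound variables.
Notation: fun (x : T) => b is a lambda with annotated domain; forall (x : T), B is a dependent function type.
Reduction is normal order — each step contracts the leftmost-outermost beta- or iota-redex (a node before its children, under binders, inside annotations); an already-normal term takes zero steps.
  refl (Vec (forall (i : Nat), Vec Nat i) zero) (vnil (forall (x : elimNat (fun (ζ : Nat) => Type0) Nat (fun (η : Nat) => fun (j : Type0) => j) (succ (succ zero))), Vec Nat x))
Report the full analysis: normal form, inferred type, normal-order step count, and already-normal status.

normal form:
  refl (Vec (forall (i : Nat), Vec Nat i) zero) (vnil (forall (x : Nat), Vec Nat x))
inferred type:
  Eq (Vec (forall (i : Nat), Vec Nat i) zero) (vnil (forall (x : Nat), Vec Nat x)) (vnil (forall (ζ : Nat), Vec Nat ζ))
reduction steps (normal order): 7
already normal: no
first redex: an elimNat iota-redex


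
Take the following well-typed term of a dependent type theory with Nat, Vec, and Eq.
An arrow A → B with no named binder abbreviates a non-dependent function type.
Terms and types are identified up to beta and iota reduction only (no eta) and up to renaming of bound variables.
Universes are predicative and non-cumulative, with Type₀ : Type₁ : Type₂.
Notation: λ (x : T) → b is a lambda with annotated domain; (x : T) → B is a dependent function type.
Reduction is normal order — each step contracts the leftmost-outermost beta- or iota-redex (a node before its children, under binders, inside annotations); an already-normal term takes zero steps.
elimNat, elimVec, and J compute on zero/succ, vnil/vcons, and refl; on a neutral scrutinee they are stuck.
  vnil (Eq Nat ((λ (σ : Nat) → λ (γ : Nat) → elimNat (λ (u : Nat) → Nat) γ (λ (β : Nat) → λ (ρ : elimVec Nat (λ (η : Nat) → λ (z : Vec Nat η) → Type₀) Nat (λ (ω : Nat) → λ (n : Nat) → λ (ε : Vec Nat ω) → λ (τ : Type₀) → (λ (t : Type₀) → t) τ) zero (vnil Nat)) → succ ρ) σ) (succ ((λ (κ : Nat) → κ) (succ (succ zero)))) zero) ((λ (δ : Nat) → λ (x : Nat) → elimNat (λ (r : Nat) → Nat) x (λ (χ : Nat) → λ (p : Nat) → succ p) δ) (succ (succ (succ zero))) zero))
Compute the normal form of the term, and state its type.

reduced normal form:
  vnil (Eq Nat (succ (succ (succ zero))) (succ (succ (succ zero))))
the term's type:
  Vec (Eq Nat (succ (succ (succ zero))) (succ (succ (succ zero)))) zero
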